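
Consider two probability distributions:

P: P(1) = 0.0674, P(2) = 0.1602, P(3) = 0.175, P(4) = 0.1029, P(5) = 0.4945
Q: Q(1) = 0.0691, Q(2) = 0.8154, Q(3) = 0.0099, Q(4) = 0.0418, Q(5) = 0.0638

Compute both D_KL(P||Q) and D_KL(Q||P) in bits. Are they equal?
D_KL(P||Q) = 1.9413 bits, D_KL(Q||P) = 1.6329 bits. No, they are not equal.

D_KL(P||Q) = Σ P(x) log₂(P(x)/Q(x))

Computing term by term:
  P(1)·log₂(P(1)/Q(1)) = 0.0674·log₂(0.0674/0.0691) = -0.00242
  P(2)·log₂(P(2)/Q(2)) = 0.1602·log₂(0.1602/0.8154) = -0.37609
  P(3)·log₂(P(3)/Q(3)) = 0.175·log₂(0.175/0.0099) = 0.72516
  P(4)·log₂(P(4)/Q(4)) = 0.1029·log₂(0.1029/0.0418) = 0.13374
  P(5)·log₂(P(5)/Q(5)) = 0.4945·log₂(0.4945/0.0638) = 1.46092

D_KL(P||Q) = -0.00242 - 0.37609 + 0.72516 + 0.13374 + 1.46092 = 1.94131 ≈ 1.9413 bits

D_KL(Q||P) = Σ Q(x) log₂(Q(x)/P(x))

Computing term by term:
  Q(1)·log₂(Q(1)/P(1)) = 0.0691·log₂(0.0691/0.0674) = 0.00248
  Q(2)·log₂(Q(2)/P(2)) = 0.8154·log₂(0.8154/0.1602) = 1.91426
  Q(3)·log₂(Q(3)/P(3)) = 0.0099·log₂(0.0099/0.175) = -0.04102
  Q(4)·log₂(Q(4)/P(4)) = 0.0418·log₂(0.0418/0.1029) = -0.05433
  Q(5)·log₂(Q(5)/P(5)) = 0.0638·log₂(0.0638/0.4945) = -0.18849

D_KL(Q||P) = 0.00248 + 1.91426 - 0.04102 - 0.05433 - 0.18849 = 1.63290 ≈ 1.6329 bits

These are NOT equal (difference: 0.3084 bits). KL divergence is asymmetric: D_KL(P||Q) ≠ D_KL(Q||P) in general.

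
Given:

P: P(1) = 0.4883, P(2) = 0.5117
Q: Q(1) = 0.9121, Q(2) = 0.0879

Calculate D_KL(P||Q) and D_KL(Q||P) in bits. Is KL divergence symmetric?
D_KL(P||Q) = 0.8603 bits, D_KL(Q||P) = 0.5988 bits. No, KL divergence is not symmetric.

D_KL(P||Q) = Σ P(x) log₂(P(x)/Q(x))

Computing term by term:
  P(1)·log₂(P(1)/Q(1)) = 0.4883·log₂(0.4883/0.9121) = -0.44017
  P(2)·log₂(P(2)/Q(2)) = 0.5117·log₂(0.5117/0.0879) = 1.30042

D_KL(P||Q) = -0.44017 + 1.30042 = 0.86025 ≈ 0.8603 bits

D_KL(Q||P) = Σ Q(x) log₂(Q(x)/P(x))

Computing term by term:
  Q(1)·log₂(Q(1)/P(1)) = 0.9121·log₂(0.9121/0.4883) = 0.82219
  Q(2)·log₂(Q(2)/P(2)) = 0.0879·log₂(0.0879/0.5117) = -0.22339

D_KL(Q||P) = 0.82219 - 0.22339 = 0.59880 ≈ 0.5988 bits

These are NOT equal (difference: 0.2615 bits). KL divergence is asymmetric: D_KL(P||Q) ≠ D_KL(Q||P) in general.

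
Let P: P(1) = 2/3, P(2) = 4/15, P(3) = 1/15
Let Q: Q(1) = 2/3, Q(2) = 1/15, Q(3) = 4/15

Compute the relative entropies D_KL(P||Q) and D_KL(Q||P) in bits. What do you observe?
D_KL(P||Q) = 0.4000 bits, D_KL(Q||P) = 0.4000 bits. The two directions give the same value here, because Q is a self-inverse relabeling of P; in general KL divergence is asymmetric.

D_KL(P||Q) = Σ P(x) log₂(P(x)/Q(x))

Computing term by term:
  P(1)·log₂(P(1)/Q(1)) = (2/3)·log₂((2/3)/(2/3)) = 0.00000
  P(2)·log₂(P(2)/Q(2)) = (4/15)·log₂((4/15)/(1/15)) = 0.53333
  P(3)·log₂(P(3)/Q(3)) = (1/15)·log₂((1/15)/(4/15)) = -0.13333

D_KL(P||Q) = 0.00000 + 0.53333 - 0.13333 = 0.40000 ≈ 0.4000 bits

D_KL(Q||P) = Σ Q(x) log₂(Q(x)/P(x))

Computing term by term:
  Q(1)·log₂(Q(1)/P(1)) = (2/3)·log₂((2/3)/(2/3)) = 0.00000
  Q(2)·log₂(Q(2)/P(2)) = (1/15)·log₂((1/15)/(4/15)) = -0.13333
  Q(3)·log₂(Q(3)/P(3)) = (4/15)·log₂((4/15)/(1/15)) = 0.53333

D_KL(Q||P) = 0.00000 - 0.13333 + 0.53333 = 0.40000 ≈ 0.4000 bits

These ARE equal here. Q is P with outcomes relabeled (Q(2) = P(3), Q(3) = P(2)) by a relabeling that is its own inverse, so the two sums contain exactly the same terms in a different order. This is a special case — KL divergence is not symmetric in general: D_KL(P||Q) ≠ D_KL(Q||P) for most P, Q.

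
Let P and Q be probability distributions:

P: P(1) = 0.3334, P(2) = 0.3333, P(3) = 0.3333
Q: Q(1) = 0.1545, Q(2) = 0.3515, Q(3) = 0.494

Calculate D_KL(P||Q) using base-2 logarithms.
0.1552 bits

D_KL(P||Q) = Σ P(x) log₂(P(x)/Q(x))

Computing term by term:
  P(1)·log₂(P(1)/Q(1)) = 0.3334·log₂(0.3334/0.1545) = 0.36996
  P(2)·log₂(P(2)/Q(2)) = 0.3333·log₂(0.3333/0.3515) = -0.02557
  P(3)·log₂(P(3)/Q(3)) = 0.3333·log₂(0.3333/0.494) = -0.18921

D_KL(P||Q) = 0.36996 - 0.02557 - 0.18921 = 0.15518 ≈ 0.1552 bits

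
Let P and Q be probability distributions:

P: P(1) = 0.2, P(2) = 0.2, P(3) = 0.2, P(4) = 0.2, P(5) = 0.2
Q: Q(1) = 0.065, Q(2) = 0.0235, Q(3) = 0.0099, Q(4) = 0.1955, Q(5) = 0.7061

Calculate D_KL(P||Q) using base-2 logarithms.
1.4520 bits

D_KL(P||Q) = Σ P(x) log₂(P(x)/Q(x))

Computing term by term:
  P(1)·log₂(P(1)/Q(1)) = 0.2·log₂(0.2/0.065) = 0.32430
  P(2)·log₂(P(2)/Q(2)) = 0.2·log₂(0.2/0.0235) = 0.61785
  P(3)·log₂(P(3)/Q(3)) = 0.2·log₂(0.2/0.0099) = 0.86729
  P(4)·log₂(P(4)/Q(4)) = 0.2·log₂(0.2/0.1955) = 0.00657
  P(5)·log₂(P(5)/Q(5)) = 0.2·log₂(0.2/0.7061) = -0.36397

D_KL(P||Q) = 0.32430 + 0.61785 + 0.86729 + 0.00657 - 0.36397 = 1.45204 ≈ 1.4520 bits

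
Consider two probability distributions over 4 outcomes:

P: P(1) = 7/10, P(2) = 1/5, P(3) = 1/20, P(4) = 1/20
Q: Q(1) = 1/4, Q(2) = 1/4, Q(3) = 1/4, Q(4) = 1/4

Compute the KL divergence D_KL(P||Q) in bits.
0.7432 bits

D_KL(P||Q) = Σ P(x) log₂(P(x)/Q(x))

Computing term by term:
  P(1)·log₂(P(1)/Q(1)) = (7/10)·log₂((7/10)/(1/4)) = 1.03980
  P(2)·log₂(P(2)/Q(2)) = (1/5)·log₂((1/5)/(1/4)) = -0.06439
  P(3)·log₂(P(3)/Q(3)) = (1/20)·log₂((1/20)/(1/4)) = -0.11610
  P(4)·log₂(P(4)/Q(4)) = (1/20)·log₂((1/20)/(1/4)) = -0.11610

D_KL(P||Q) = 1.03980 - 0.06439 - 0.11610 - 0.11610 = 0.74321 ≈ 0.7432 bits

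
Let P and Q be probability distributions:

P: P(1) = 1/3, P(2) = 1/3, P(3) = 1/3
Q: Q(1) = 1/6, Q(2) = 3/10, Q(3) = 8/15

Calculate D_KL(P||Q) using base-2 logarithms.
0.1580 bits

D_KL(P||Q) = Σ P(x) log₂(P(x)/Q(x))

Computing term by term:
  P(1)·log₂(P(1)/Q(1)) = (1/3)·log₂((1/3)/(1/6)) = 0.33333
  P(2)·log₂(P(2)/Q(2)) = (1/3)·log₂((1/3)/(3/10)) = 0.05067
  P(3)·log₂(P(3)/Q(3)) = (1/3)·log₂((1/3)/(8/15)) = -0.22602

D_KL(P||Q) = 0.33333 + 0.05067 - 0.22602 = 0.15798 ≈ 0.1580 bits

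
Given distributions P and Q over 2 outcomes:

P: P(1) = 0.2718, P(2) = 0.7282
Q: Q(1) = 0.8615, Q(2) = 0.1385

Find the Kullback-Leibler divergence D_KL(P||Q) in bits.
1.2913 bits

D_KL(P||Q) = Σ P(x) log₂(P(x)/Q(x))

Computing term by term:
  P(1)·log₂(P(1)/Q(1)) = 0.2718·log₂(0.2718/0.8615) = -0.45236
  P(2)·log₂(P(2)/Q(2)) = 0.7282·log₂(0.7282/0.1385) = 1.74364

D_KL(P||Q) = -0.45236 + 1.74364 = 1.29128 ≈ 1.2913 bits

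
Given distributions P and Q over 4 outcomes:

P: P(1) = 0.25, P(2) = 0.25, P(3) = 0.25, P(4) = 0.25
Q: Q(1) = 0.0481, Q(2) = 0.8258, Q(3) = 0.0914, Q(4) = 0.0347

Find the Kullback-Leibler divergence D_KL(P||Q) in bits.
1.2386 bits

D_KL(P||Q) = Σ P(x) log₂(P(x)/Q(x))

Computing term by term:
  P(1)·log₂(P(1)/Q(1)) = 0.25·log₂(0.25/0.0481) = 0.59445
  P(2)·log₂(P(2)/Q(2)) = 0.25·log₂(0.25/0.8258) = -0.43097
  P(3)·log₂(P(3)/Q(3)) = 0.25·log₂(0.25/0.0914) = 0.36292
  P(4)·log₂(P(4)/Q(4)) = 0.25·log₂(0.25/0.0347) = 0.71223

D_KL(P||Q) = 0.59445 - 0.43097 + 0.36292 + 0.71223 = 1.23863 ≈ 1.2386 bits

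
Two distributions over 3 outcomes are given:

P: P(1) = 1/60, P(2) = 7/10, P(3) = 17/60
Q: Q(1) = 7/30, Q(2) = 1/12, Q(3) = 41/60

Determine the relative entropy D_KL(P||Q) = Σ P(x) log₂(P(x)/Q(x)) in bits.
1.7260 bits

D_KL(P||Q) = Σ P(x) log₂(P(x)/Q(x))

Computing term by term:
  P(1)·log₂(P(1)/Q(1)) = (1/60)·log₂((1/60)/(7/30)) = -0.06346
  P(2)·log₂(P(2)/Q(2)) = (7/10)·log₂((7/10)/(1/12)) = 2.14927
  P(3)·log₂(P(3)/Q(3)) = (17/60)·log₂((17/60)/(41/60)) = -0.35986

D_KL(P||Q) = -0.06346 + 2.14927 - 0.35986 = 1.72595 ≈ 1.7260 bits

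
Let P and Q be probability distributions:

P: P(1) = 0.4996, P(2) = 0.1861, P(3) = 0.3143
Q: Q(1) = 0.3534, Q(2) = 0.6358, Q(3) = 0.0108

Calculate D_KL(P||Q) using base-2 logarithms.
1.4481 bits

D_KL(P||Q) = Σ P(x) log₂(P(x)/Q(x))

Computing term by term:
  P(1)·log₂(P(1)/Q(1)) = 0.4996·log₂(0.4996/0.3534) = 0.24954
  P(2)·log₂(P(2)/Q(2)) = 0.1861·log₂(0.1861/0.6358) = -0.32986
  P(3)·log₂(P(3)/Q(3)) = 0.3143·log₂(0.3143/0.0108) = 1.52845

D_KL(P||Q) = 0.24954 - 0.32986 + 1.52845 = 1.44813 ≈ 1.4481 bits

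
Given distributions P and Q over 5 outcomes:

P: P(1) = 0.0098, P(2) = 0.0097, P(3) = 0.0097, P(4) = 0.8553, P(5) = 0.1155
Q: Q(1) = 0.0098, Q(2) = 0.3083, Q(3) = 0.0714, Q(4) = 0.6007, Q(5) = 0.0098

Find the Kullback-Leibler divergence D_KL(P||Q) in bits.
0.7707 bits

D_KL(P||Q) = Σ P(x) log₂(P(x)/Q(x))

Computing term by term:
  P(1)·log₂(P(1)/Q(1)) = 0.0098·log₂(0.0098/0.0098) = 0.00000
  P(2)·log₂(P(2)/Q(2)) = 0.0097·log₂(0.0097/0.3083) = -0.04841
  P(3)·log₂(P(3)/Q(3)) = 0.0097·log₂(0.0097/0.0714) = -0.02793
  P(4)·log₂(P(4)/Q(4)) = 0.8553·log₂(0.8553/0.6007) = 0.43602
  P(5)·log₂(P(5)/Q(5)) = 0.1155·log₂(0.1155/0.0098) = 0.41106

D_KL(P||Q) = 0.00000 - 0.04841 - 0.02793 + 0.43602 + 0.41106 = 0.77074 ≈ 0.7707 bits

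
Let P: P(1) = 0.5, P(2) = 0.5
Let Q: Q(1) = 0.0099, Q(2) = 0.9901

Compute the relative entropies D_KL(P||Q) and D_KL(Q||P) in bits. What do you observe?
D_KL(P||Q) = 2.3364 bits, D_KL(Q||P) = 0.9199 bits. The two directions give different values (D_KL(P||Q) exceeds D_KL(Q||P) by 1.4165 bits): KL divergence is asymmetric.

D_KL(P||Q) = Σ P(x) log₂(P(x)/Q(x))

Computing term by term:
  P(1)·log₂(P(1)/Q(1)) = 0.5·log₂(0.5/0.0099) = 2.82918
  P(2)·log₂(P(2)/Q(2)) = 0.5·log₂(0.5/0.9901) = -0.49282

D_KL(P||Q) = 2.82918 - 0.49282 = 2.33636 ≈ 2.3364 bits

D_KL(Q||P) = Σ Q(x) log₂(Q(x)/P(x))

Computing term by term:
  Q(1)·log₂(Q(1)/P(1)) = 0.0099·log₂(0.0099/0.5) = -0.05602
  Q(2)·log₂(Q(2)/P(2)) = 0.9901·log₂(0.9901/0.5) = 0.97589

D_KL(Q||P) = -0.05602 + 0.97589 = 0.91987 ≈ 0.9199 bits

These are NOT equal (difference: 1.4165 bits). KL divergence is asymmetric: D_KL(P||Q) ≠ D_KL(Q||P) in general.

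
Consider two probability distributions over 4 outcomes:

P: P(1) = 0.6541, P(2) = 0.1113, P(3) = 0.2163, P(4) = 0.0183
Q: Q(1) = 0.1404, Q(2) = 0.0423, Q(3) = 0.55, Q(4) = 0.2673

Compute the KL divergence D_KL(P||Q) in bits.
1.2454 bits

D_KL(P||Q) = Σ P(x) log₂(P(x)/Q(x))

Computing term by term:
  P(1)·log₂(P(1)/Q(1)) = 0.6541·log₂(0.6541/0.1404) = 1.45208
  P(2)·log₂(P(2)/Q(2)) = 0.1113·log₂(0.1113/0.0423) = 0.15534
  P(3)·log₂(P(3)/Q(3)) = 0.2163·log₂(0.2163/0.55) = -0.29123
  P(4)·log₂(P(4)/Q(4)) = 0.0183·log₂(0.0183/0.2673) = -0.07079

D_KL(P||Q) = 1.45208 + 0.15534 - 0.29123 - 0.07079 = 1.24540 ≈ 1.2454 bits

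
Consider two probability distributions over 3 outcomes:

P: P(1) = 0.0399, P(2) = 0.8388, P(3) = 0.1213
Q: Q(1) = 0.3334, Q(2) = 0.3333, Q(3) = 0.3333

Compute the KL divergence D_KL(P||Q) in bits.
0.8178 bits

D_KL(P||Q) = Σ P(x) log₂(P(x)/Q(x))

Computing term by term:
  P(1)·log₂(P(1)/Q(1)) = 0.0399·log₂(0.0399/0.3334) = -0.12221
  P(2)·log₂(P(2)/Q(2)) = 0.8388·log₂(0.8388/0.3333) = 1.11687
  P(3)·log₂(P(3)/Q(3)) = 0.1213·log₂(0.1213/0.3333) = -0.17688

D_KL(P||Q) = -0.12221 + 1.11687 - 0.17688 = 0.81778 ≈ 0.8178 bits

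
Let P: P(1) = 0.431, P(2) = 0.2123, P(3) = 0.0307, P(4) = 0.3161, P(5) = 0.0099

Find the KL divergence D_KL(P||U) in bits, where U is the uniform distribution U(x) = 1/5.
0.5785 bits

U(i) = 1/5 for all i

D_KL(P||U) = Σ P(x) log₂(P(x) / (1/5))
           = Σ P(x) log₂(P(x)) + log₂(5)
           = log₂(5) - H(P)

H(P) = -Σ P(x) log₂(P(x)):
  -P(1)·log₂(P(1)) = -(0.431)·log₂(0.431) = 0.52334
  -P(2)·log₂(P(2)) = -(0.2123)·log₂(0.2123) = 0.47467
  -P(3)·log₂(P(3)) = -(0.0307)·log₂(0.0307) = 0.15429
  -P(4)·log₂(P(4)) = -(0.3161)·log₂(0.3161) = 0.52522
  -P(5)·log₂(P(5)) = -(0.0099)·log₂(0.0099) = 0.06592
H(P) = 0.52334 + 0.47467 + 0.15429 + 0.52522 + 0.06592 = 1.74344 bits

log₂(5) = 2.32193 bits

D_KL(P||U) = 2.32193 - 1.74344 = 0.57849 ≈ 0.5785 bits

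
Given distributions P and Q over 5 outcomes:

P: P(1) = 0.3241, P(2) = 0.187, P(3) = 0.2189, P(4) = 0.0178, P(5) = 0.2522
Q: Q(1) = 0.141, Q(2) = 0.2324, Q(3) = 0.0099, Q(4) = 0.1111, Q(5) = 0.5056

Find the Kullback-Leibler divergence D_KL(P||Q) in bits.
1.0082 bits

D_KL(P||Q) = Σ P(x) log₂(P(x)/Q(x))

Computing term by term:
  P(1)·log₂(P(1)/Q(1)) = 0.3241·log₂(0.3241/0.141) = 0.38916
  P(2)·log₂(P(2)/Q(2)) = 0.187·log₂(0.187/0.2324) = -0.05864
  P(3)·log₂(P(3)/Q(3)) = 0.2189·log₂(0.2189/0.0099) = 0.97776
  P(4)·log₂(P(4)/Q(4)) = 0.0178·log₂(0.0178/0.1111) = -0.04703
  P(5)·log₂(P(5)/Q(5)) = 0.2522·log₂(0.2522/0.5056) = -0.25306

D_KL(P||Q) = 0.38916 - 0.05864 + 0.97776 - 0.04703 - 0.25306 = 1.00819 ≈ 1.0082 bits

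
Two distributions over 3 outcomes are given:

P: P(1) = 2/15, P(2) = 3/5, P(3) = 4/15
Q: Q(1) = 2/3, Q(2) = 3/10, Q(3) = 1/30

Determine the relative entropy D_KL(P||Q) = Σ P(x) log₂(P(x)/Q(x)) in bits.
1.0904 bits

D_KL(P||Q) = Σ P(x) log₂(P(x)/Q(x))

Computing term by term:
  P(1)·log₂(P(1)/Q(1)) = (2/15)·log₂((2/15)/(2/3)) = -0.30959
  P(2)·log₂(P(2)/Q(2)) = (3/5)·log₂((3/5)/(3/10)) = 0.60000
  P(3)·log₂(P(3)/Q(3)) = (4/15)·log₂((4/15)/(1/30)) = 0.80000

D_KL(P||Q) = -0.30959 + 0.60000 + 0.80000 = 1.09041 ≈ 1.0904 bits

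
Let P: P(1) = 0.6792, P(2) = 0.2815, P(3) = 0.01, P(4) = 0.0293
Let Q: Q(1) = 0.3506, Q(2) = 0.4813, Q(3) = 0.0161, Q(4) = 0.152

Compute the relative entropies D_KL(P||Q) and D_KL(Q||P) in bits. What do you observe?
D_KL(P||Q) = 0.3537 bits, D_KL(Q||P) = 0.4100 bits. The two directions give different values (D_KL(Q||P) exceeds D_KL(P||Q) by 0.0563 bits): KL divergence is asymmetric.

D_KL(P||Q) = Σ P(x) log₂(P(x)/Q(x))

Computing term by term:
  P(1)·log₂(P(1)/Q(1)) = 0.6792·log₂(0.6792/0.3506) = 0.64796
  P(2)·log₂(P(2)/Q(2)) = 0.2815·log₂(0.2815/0.4813) = -0.21783
  P(3)·log₂(P(3)/Q(3)) = 0.01·log₂(0.01/0.0161) = -0.00687
  P(4)·log₂(P(4)/Q(4)) = 0.0293·log₂(0.0293/0.152) = -0.06959

D_KL(P||Q) = 0.64796 - 0.21783 - 0.00687 - 0.06959 = 0.35367 ≈ 0.3537 bits

D_KL(Q||P) = Σ Q(x) log₂(Q(x)/P(x))

Computing term by term:
  Q(1)·log₂(Q(1)/P(1)) = 0.3506·log₂(0.3506/0.6792) = -0.33448
  Q(2)·log₂(Q(2)/P(2)) = 0.4813·log₂(0.4813/0.2815) = 0.37243
  Q(3)·log₂(Q(3)/P(3)) = 0.0161·log₂(0.0161/0.01) = 0.01106
  Q(4)·log₂(Q(4)/P(4)) = 0.152·log₂(0.152/0.0293) = 0.36102

D_KL(Q||P) = -0.33448 + 0.37243 + 0.01106 + 0.36102 = 0.41003 ≈ 0.4100 bits

These are NOT equal (difference: 0.0563 bits). KL divergence is asymmetric: D_KL(P||Q) ≠ D_KL(Q||P) in general.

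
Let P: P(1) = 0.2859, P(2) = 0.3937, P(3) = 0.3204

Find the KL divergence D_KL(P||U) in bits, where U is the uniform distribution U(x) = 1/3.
0.0129 bits

U(i) = 1/3 for all i

D_KL(P||U) = Σ P(x) log₂(P(x) / (1/3))
           = Σ P(x) log₂(P(x)) + log₂(3)
           = log₂(3) - H(P)

H(P) = -Σ P(x) log₂(P(x)):
  -P(1)·log₂(P(1)) = -(0.2859)·log₂(0.2859) = 0.51645
  -P(2)·log₂(P(2)) = -(0.3937)·log₂(0.3937) = 0.52946
  -P(3)·log₂(P(3)) = -(0.3204)·log₂(0.3204) = 0.52611
H(P) = 0.51645 + 0.52946 + 0.52611 = 1.57202 bits

log₂(3) = 1.58496 bits

D_KL(P||U) = 1.58496 - 1.57202 = 0.01294 ≈ 0.0129 bits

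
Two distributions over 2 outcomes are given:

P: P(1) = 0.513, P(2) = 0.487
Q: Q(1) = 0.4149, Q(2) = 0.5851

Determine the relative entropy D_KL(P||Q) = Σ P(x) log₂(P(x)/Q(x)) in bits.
0.0281 bits

D_KL(P||Q) = Σ P(x) log₂(P(x)/Q(x))

Computing term by term:
  P(1)·log₂(P(1)/Q(1)) = 0.513·log₂(0.513/0.4149) = 0.15708
  P(2)·log₂(P(2)/Q(2)) = 0.487·log₂(0.487/0.5851) = -0.12894

D_KL(P||Q) = 0.15708 - 0.12894 = 0.02814 ≈ 0.0281 bits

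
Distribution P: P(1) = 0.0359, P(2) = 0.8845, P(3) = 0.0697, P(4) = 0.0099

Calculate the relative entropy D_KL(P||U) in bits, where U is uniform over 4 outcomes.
1.3373 bits

U(i) = 1/4 for all i

D_KL(P||U) = Σ P(x) log₂(P(x) / (1/4))
           = Σ P(x) log₂(P(x)) + log₂(4)
           = log₂(4) - H(P)

H(P) = -Σ P(x) log₂(P(x)):
  -P(1)·log₂(P(1)) = -(0.0359)·log₂(0.0359) = 0.17232
  -P(2)·log₂(P(2)) = -(0.8845)·log₂(0.8845) = 0.15661
  -P(3)·log₂(P(3)) = -(0.0697)·log₂(0.0697) = 0.26784
  -P(4)·log₂(P(4)) = -(0.0099)·log₂(0.0099) = 0.06592
H(P) = 0.17232 + 0.15661 + 0.26784 + 0.06592 = 0.66269 bits

log₂(4) = 2.00000 bits

D_KL(P||U) = 2.00000 - 0.66269 = 1.33731 ≈ 1.3373 bits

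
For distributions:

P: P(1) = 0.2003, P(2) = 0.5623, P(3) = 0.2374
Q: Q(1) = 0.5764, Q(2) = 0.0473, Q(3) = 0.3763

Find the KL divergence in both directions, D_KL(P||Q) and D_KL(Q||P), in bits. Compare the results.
D_KL(P||Q) = 1.5450 bits, D_KL(Q||P) = 0.9601 bits. D_KL(P||Q) is larger than D_KL(Q||P) by 0.5849 bits; the two directions differ.

D_KL(P||Q) = Σ P(x) log₂(P(x)/Q(x))

Computing term by term:
  P(1)·log₂(P(1)/Q(1)) = 0.2003·log₂(0.2003/0.5764) = -0.30544
  P(2)·log₂(P(2)/Q(2)) = 0.5623·log₂(0.5623/0.0473) = 2.00821
  P(3)·log₂(P(3)/Q(3)) = 0.2374·log₂(0.2374/0.3763) = -0.15777

D_KL(P||Q) = -0.30544 + 2.00821 - 0.15777 = 1.54500 ≈ 1.5450 bits

D_KL(Q||P) = Σ Q(x) log₂(Q(x)/P(x))

Computing term by term:
  Q(1)·log₂(Q(1)/P(1)) = 0.5764·log₂(0.5764/0.2003) = 0.87896
  Q(2)·log₂(Q(2)/P(2)) = 0.0473·log₂(0.0473/0.5623) = -0.16893
  Q(3)·log₂(Q(3)/P(3)) = 0.3763·log₂(0.3763/0.2374) = 0.25008

D_KL(Q||P) = 0.87896 - 0.16893 + 0.25008 = 0.96011 ≈ 0.9601 bits

These are NOT equal (difference: 0.5849 bits). KL divergence is asymmetric: D_KL(P||Q) ≠ D_KL(Q||P) in general.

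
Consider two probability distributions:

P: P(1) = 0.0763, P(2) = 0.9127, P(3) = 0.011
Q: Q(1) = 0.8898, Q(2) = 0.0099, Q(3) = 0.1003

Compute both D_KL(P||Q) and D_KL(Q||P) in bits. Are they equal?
D_KL(P||Q) = 5.6513 bits, D_KL(Q||P) = 3.4084 bits. No, they are not equal.

D_KL(P||Q) = Σ P(x) log₂(P(x)/Q(x))

Computing term by term:
  P(1)·log₂(P(1)/Q(1)) = 0.0763·log₂(0.0763/0.8898) = -0.27039
  P(2)·log₂(P(2)/Q(2)) = 0.9127·log₂(0.9127/0.0099) = 5.95680
  P(3)·log₂(P(3)/Q(3)) = 0.011·log₂(0.011/0.1003) = -0.03508

D_KL(P||Q) = -0.27039 + 5.95680 - 0.03508 = 5.65133 ≈ 5.6513 bits

D_KL(Q||P) = Σ Q(x) log₂(Q(x)/P(x))

Computing term by term:
  Q(1)·log₂(Q(1)/P(1)) = 0.8898·log₂(0.8898/0.0763) = 3.15321
  Q(2)·log₂(Q(2)/P(2)) = 0.0099·log₂(0.0099/0.9127) = -0.06461
  Q(3)·log₂(Q(3)/P(3)) = 0.1003·log₂(0.1003/0.011) = 0.31983

D_KL(Q||P) = 3.15321 - 0.06461 + 0.31983 = 3.40843 ≈ 3.4084 bits

These are NOT equal (difference: 2.2429 bits). KL divergence is asymmetric: D_KL(P||Q) ≠ D_KL(Q||P) in general.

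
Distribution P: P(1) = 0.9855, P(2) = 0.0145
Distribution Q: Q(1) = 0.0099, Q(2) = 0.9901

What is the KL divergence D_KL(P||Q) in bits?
6.4527 bits

D_KL(P||Q) = Σ P(x) log₂(P(x)/Q(x))

Computing term by term:
  P(1)·log₂(P(1)/Q(1)) = 0.9855·log₂(0.9855/0.0099) = 6.54104
  P(2)·log₂(P(2)/Q(2)) = 0.0145·log₂(0.0145/0.9901) = -0.08836

D_KL(P||Q) = 6.54104 - 0.08836 = 6.45268 ≈ 6.4527 bits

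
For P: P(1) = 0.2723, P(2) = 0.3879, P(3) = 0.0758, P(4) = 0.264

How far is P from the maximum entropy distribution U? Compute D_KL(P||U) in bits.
0.1697 bits

U(i) = 1/4 for all i

D_KL(P||U) = Σ P(x) log₂(P(x) / (1/4))
           = Σ P(x) log₂(P(x)) + log₂(4)
           = log₂(4) - H(P)

H(P) = -Σ P(x) log₂(P(x)):
  -P(1)·log₂(P(1)) = -(0.2723)·log₂(0.2723) = 0.51103
  -P(2)·log₂(P(2)) = -(0.3879)·log₂(0.3879) = 0.52997
  -P(3)·log₂(P(3)) = -(0.0758)·log₂(0.0758) = 0.28210
  -P(4)·log₂(P(4)) = -(0.264)·log₂(0.264) = 0.50725
H(P) = 0.51103 + 0.52997 + 0.28210 + 0.50725 = 1.83035 bits

log₂(4) = 2.00000 bits

D_KL(P||U) = 2.00000 - 1.83035 = 0.16965 ≈ 0.1697 bits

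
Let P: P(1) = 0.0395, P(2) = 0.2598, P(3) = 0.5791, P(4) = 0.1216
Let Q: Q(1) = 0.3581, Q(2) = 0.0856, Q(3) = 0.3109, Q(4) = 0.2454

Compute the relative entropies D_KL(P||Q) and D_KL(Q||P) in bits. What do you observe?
D_KL(P||Q) = 0.6870 bits, D_KL(Q||P) = 0.9714 bits. The two directions give different values (D_KL(Q||P) exceeds D_KL(P||Q) by 0.2844 bits): KL divergence is asymmetric.

D_KL(P||Q) = Σ P(x) log₂(P(x)/Q(x))

Computing term by term:
  P(1)·log₂(P(1)/Q(1)) = 0.0395·log₂(0.0395/0.3581) = -0.12563
  P(2)·log₂(P(2)/Q(2)) = 0.2598·log₂(0.2598/0.0856) = 0.41613
  P(3)·log₂(P(3)/Q(3)) = 0.5791·log₂(0.5791/0.3109) = 0.51966
  P(4)·log₂(P(4)/Q(4)) = 0.1216·log₂(0.1216/0.2454) = -0.12318

D_KL(P||Q) = -0.12563 + 0.41613 + 0.51966 - 0.12318 = 0.68698 ≈ 0.6870 bits

D_KL(Q||P) = Σ Q(x) log₂(Q(x)/P(x))

Computing term by term:
  Q(1)·log₂(Q(1)/P(1)) = 0.3581·log₂(0.3581/0.0395) = 1.13891
  Q(2)·log₂(Q(2)/P(2)) = 0.0856·log₂(0.0856/0.2598) = -0.13711
  Q(3)·log₂(Q(3)/P(3)) = 0.3109·log₂(0.3109/0.5791) = -0.27899
  Q(4)·log₂(Q(4)/P(4)) = 0.2454·log₂(0.2454/0.1216) = 0.24859

D_KL(Q||P) = 1.13891 - 0.13711 - 0.27899 + 0.24859 = 0.97140 ≈ 0.9714 bits

These are NOT equal (difference: 0.2844 bits). KL divergence is asymmetric: D_KL(P||Q) ≠ D_KL(Q||P) in general.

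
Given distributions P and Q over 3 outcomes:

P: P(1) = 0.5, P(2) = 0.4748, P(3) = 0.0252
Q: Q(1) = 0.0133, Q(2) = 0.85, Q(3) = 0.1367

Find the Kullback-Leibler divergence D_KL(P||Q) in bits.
2.1558 bits

D_KL(P||Q) = Σ P(x) log₂(P(x)/Q(x))

Computing term by term:
  P(1)·log₂(P(1)/Q(1)) = 0.5·log₂(0.5/0.0133) = 2.61621
  P(2)·log₂(P(2)/Q(2)) = 0.4748·log₂(0.4748/0.85) = -0.39890
  P(3)·log₂(P(3)/Q(3)) = 0.0252·log₂(0.0252/0.1367) = -0.06148

D_KL(P||Q) = 2.61621 - 0.39890 - 0.06148 = 2.15583 ≈ 2.1558 bits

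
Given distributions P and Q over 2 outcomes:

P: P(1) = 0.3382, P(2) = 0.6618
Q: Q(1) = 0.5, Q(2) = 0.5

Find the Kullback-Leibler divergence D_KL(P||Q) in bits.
0.0769 bits

D_KL(P||Q) = Σ P(x) log₂(P(x)/Q(x))

Computing term by term:
  P(1)·log₂(P(1)/Q(1)) = 0.3382·log₂(0.3382/0.5) = -0.19076
  P(2)·log₂(P(2)/Q(2)) = 0.6618·log₂(0.6618/0.5) = 0.26768

D_KL(P||Q) = -0.19076 + 0.26768 = 0.07692 ≈ 0.0769 bits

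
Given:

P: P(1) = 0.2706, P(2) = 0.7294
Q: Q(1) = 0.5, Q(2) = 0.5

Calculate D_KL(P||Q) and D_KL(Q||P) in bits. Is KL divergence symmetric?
D_KL(P||Q) = 0.1577 bits, D_KL(Q||P) = 0.1705 bits. No, KL divergence is not symmetric.

D_KL(P||Q) = Σ P(x) log₂(P(x)/Q(x))

Computing term by term:
  P(1)·log₂(P(1)/Q(1)) = 0.2706·log₂(0.2706/0.5) = -0.23969
  P(2)·log₂(P(2)/Q(2)) = 0.7294·log₂(0.7294/0.5) = 0.39736

D_KL(P||Q) = -0.23969 + 0.39736 = 0.15767 ≈ 0.1577 bits

D_KL(Q||P) = Σ Q(x) log₂(Q(x)/P(x))

Computing term by term:
  Q(1)·log₂(Q(1)/P(1)) = 0.5·log₂(0.5/0.2706) = 0.44288
  Q(2)·log₂(Q(2)/P(2)) = 0.5·log₂(0.5/0.7294) = -0.27239

D_KL(Q||P) = 0.44288 - 0.27239 = 0.17049 ≈ 0.1705 bits

These are NOT equal (difference: 0.0128 bits). KL divergence is asymmetric: D_KL(P||Q) ≠ D_KL(Q||P) in general.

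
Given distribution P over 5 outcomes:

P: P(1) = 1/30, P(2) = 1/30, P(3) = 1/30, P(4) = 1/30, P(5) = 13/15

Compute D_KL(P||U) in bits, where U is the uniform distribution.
1.4888 bits

U(i) = 1/5 for all i

D_KL(P||U) = Σ P(x) log₂(P(x) / (1/5))
           = Σ P(x) log₂(P(x)) + log₂(5)
           = log₂(5) - H(P)

H(P) = -Σ P(x) log₂(P(x)):
  -P(1)·log₂(P(1)) = -(1/30)·log₂(1/30) = 0.16356
  -P(2)·log₂(P(2)) = -(1/30)·log₂(1/30) = 0.16356
  -P(3)·log₂(P(3)) = -(1/30)·log₂(1/30) = 0.16356
  -P(4)·log₂(P(4)) = -(1/30)·log₂(1/30) = 0.16356
  -P(5)·log₂(P(5)) = -(13/15)·log₂(13/15) = 0.17892
H(P) = 0.16356 + 0.16356 + 0.16356 + 0.16356 + 0.17892 = 0.83316 bits

log₂(5) = 2.32193 bits

D_KL(P||U) = 2.32193 - 0.83316 = 1.48877 ≈ 1.4888 bits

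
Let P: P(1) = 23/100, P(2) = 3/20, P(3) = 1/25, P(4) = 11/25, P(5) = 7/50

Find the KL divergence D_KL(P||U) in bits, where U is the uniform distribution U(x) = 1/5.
0.3197 bits

U(i) = 1/5 for all i

D_KL(P||U) = Σ P(x) log₂(P(x) / (1/5))
           = Σ P(x) log₂(P(x)) + log₂(5)
           = log₂(5) - H(P)

H(P) = -Σ P(x) log₂(P(x)):
  -P(1)·log₂(P(1)) = -(23/100)·log₂(23/100) = 0.48767
  -P(2)·log₂(P(2)) = -(3/20)·log₂(3/20) = 0.41054
  -P(3)·log₂(P(3)) = -(1/25)·log₂(1/25) = 0.18575
  -P(4)·log₂(P(4)) = -(11/25)·log₂(11/25) = 0.52115
  -P(5)·log₂(P(5)) = -(7/50)·log₂(7/50) = 0.39711
H(P) = 0.48767 + 0.41054 + 0.18575 + 0.52115 + 0.39711 = 2.00222 bits

log₂(5) = 2.32193 bits

D_KL(P||U) = 2.32193 - 2.00222 = 0.31971 ≈ 0.3197 bits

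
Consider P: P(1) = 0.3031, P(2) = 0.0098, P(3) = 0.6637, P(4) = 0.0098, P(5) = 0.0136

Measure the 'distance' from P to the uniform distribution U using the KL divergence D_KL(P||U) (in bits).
1.1923 bits

U(i) = 1/5 for all i

D_KL(P||U) = Σ P(x) log₂(P(x) / (1/5))
           = Σ P(x) log₂(P(x)) + log₂(5)
           = log₂(5) - H(P)

H(P) = -Σ P(x) log₂(P(x)):
  -P(1)·log₂(P(1)) = -(0.3031)·log₂(0.3031) = 0.52198
  -P(2)·log₂(P(2)) = -(0.0098)·log₂(0.0098) = 0.06540
  -P(3)·log₂(P(3)) = -(0.6637)·log₂(0.6637) = 0.39251
  -P(4)·log₂(P(4)) = -(0.0098)·log₂(0.0098) = 0.06540
  -P(5)·log₂(P(5)) = -(0.0136)·log₂(0.0136) = 0.08432
H(P) = 0.52198 + 0.06540 + 0.39251 + 0.06540 + 0.08432 = 1.12961 bits

log₂(5) = 2.32193 bits

D_KL(P||U) = 2.32193 - 1.12961 = 1.19232 ≈ 1.1923 bits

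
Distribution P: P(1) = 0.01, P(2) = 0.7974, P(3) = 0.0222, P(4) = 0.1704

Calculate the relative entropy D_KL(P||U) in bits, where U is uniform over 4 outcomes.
1.1161 bits

U(i) = 1/4 for all i

D_KL(P||U) = Σ P(x) log₂(P(x) / (1/4))
           = Σ P(x) log₂(P(x)) + log₂(4)
           = log₂(4) - H(P)

H(P) = -Σ P(x) log₂(P(x)):
  -P(1)·log₂(P(1)) = -(0.01)·log₂(0.01) = 0.06644
  -P(2)·log₂(P(2)) = -(0.7974)·log₂(0.7974) = 0.26045
  -P(3)·log₂(P(3)) = -(0.0222)·log₂(0.0222) = 0.12195
  -P(4)·log₂(P(4)) = -(0.1704)·log₂(0.1704) = 0.43503
H(P) = 0.06644 + 0.26045 + 0.12195 + 0.43503 = 0.88387 bits

log₂(4) = 2.00000 bits

D_KL(P||U) = 2.00000 - 0.88387 = 1.11613 ≈ 1.1161 bits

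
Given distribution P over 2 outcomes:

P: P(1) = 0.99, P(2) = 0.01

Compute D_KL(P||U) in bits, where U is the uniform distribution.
0.9192 bits

U(i) = 1/2 for all i

D_KL(P||U) = Σ P(x) log₂(P(x) / (1/2))
           = Σ P(x) log₂(P(x)) + log₂(2)
           = log₂(2) - H(P)

H(P) = -Σ P(x) log₂(P(x)):
  -P(1)·log₂(P(1)) = -(0.99)·log₂(0.99) = 0.01435
  -P(2)·log₂(P(2)) = -(0.01)·log₂(0.01) = 0.06644
H(P) = 0.01435 + 0.06644 = 0.08079 bits

log₂(2) = 1.00000 bits

D_KL(P||U) = 1.00000 - 0.08079 = 0.91921 ≈ 0.9192 bits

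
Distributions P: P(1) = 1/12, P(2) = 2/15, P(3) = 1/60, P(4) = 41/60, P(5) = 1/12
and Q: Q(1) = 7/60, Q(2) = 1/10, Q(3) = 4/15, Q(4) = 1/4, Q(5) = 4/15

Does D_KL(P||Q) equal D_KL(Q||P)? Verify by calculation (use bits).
D_KL(P||Q) = 0.7997 bits, D_KL(Q||P) = 1.1666 bits. No — D_KL(P||Q) ≠ D_KL(Q||P) for this pair.

D_KL(P||Q) = Σ P(x) log₂(P(x)/Q(x))

Computing term by term:
  P(1)·log₂(P(1)/Q(1)) = (1/12)·log₂((1/12)/(7/60)) = -0.04045
  P(2)·log₂(P(2)/Q(2)) = (2/15)·log₂((2/15)/(1/10)) = 0.05534
  P(3)·log₂(P(3)/Q(3)) = (1/60)·log₂((1/60)/(4/15)) = -0.06667
  P(4)·log₂(P(4)/Q(4)) = (41/60)·log₂((41/60)/(1/4)) = 0.99129
  P(5)·log₂(P(5)/Q(5)) = (1/12)·log₂((1/12)/(4/15)) = -0.13984

D_KL(P||Q) = -0.04045 + 0.05534 - 0.06667 + 0.99129 - 0.13984 = 0.79967 ≈ 0.7997 bits

D_KL(Q||P) = Σ Q(x) log₂(Q(x)/P(x))

Computing term by term:
  Q(1)·log₂(Q(1)/P(1)) = (7/60)·log₂((7/60)/(1/12)) = 0.05663
  Q(2)·log₂(Q(2)/P(2)) = (1/10)·log₂((1/10)/(2/15)) = -0.04150
  Q(3)·log₂(Q(3)/P(3)) = (4/15)·log₂((4/15)/(1/60)) = 1.06667
  Q(4)·log₂(Q(4)/P(4)) = (1/4)·log₂((1/4)/(41/60)) = -0.36267
  Q(5)·log₂(Q(5)/P(5)) = (4/15)·log₂((4/15)/(1/12)) = 0.44749

D_KL(Q||P) = 0.05663 - 0.04150 + 1.06667 - 0.36267 + 0.44749 = 1.16662 ≈ 1.1666 bits

These are NOT equal (difference: 0.3669 bits). KL divergence is asymmetric: D_KL(P||Q) ≠ D_KL(Q||P) in general.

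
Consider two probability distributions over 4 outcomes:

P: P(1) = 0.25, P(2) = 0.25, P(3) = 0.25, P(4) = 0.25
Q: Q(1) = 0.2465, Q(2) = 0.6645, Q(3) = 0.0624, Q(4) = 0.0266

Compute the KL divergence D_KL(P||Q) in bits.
0.9612 bits

D_KL(P||Q) = Σ P(x) log₂(P(x)/Q(x))

Computing term by term:
  P(1)·log₂(P(1)/Q(1)) = 0.25·log₂(0.25/0.2465) = 0.00509
  P(2)·log₂(P(2)/Q(2)) = 0.25·log₂(0.25/0.6645) = -0.35259
  P(3)·log₂(P(3)/Q(3)) = 0.25·log₂(0.25/0.0624) = 0.50058
  P(4)·log₂(P(4)/Q(4)) = 0.25·log₂(0.25/0.0266) = 0.80811

D_KL(P||Q) = 0.00509 - 0.35259 + 0.50058 + 0.80811 = 0.96119 ≈ 0.9612 bits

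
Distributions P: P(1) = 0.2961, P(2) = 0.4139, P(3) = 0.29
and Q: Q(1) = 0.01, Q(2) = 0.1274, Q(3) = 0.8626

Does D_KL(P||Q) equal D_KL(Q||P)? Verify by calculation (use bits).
D_KL(P||Q) = 1.6949 bits, D_KL(Q||P) = 1.0911 bits. No — D_KL(P||Q) ≠ D_KL(Q||P) for this pair.

D_KL(P||Q) = Σ P(x) log₂(P(x)/Q(x))

Computing term by term:
  P(1)·log₂(P(1)/Q(1)) = 0.2961·log₂(0.2961/0.01) = 1.44734
  P(2)·log₂(P(2)/Q(2)) = 0.4139·log₂(0.4139/0.1274) = 0.70360
  P(3)·log₂(P(3)/Q(3)) = 0.29·log₂(0.29/0.8626) = -0.45607

D_KL(P||Q) = 1.44734 + 0.70360 - 0.45607 = 1.69487 ≈ 1.6949 bits

D_KL(Q||P) = Σ Q(x) log₂(Q(x)/P(x))

Computing term by term:
  Q(1)·log₂(Q(1)/P(1)) = 0.01·log₂(0.01/0.2961) = -0.04888
  Q(2)·log₂(Q(2)/P(2)) = 0.1274·log₂(0.1274/0.4139) = -0.21657
  Q(3)·log₂(Q(3)/P(3)) = 0.8626·log₂(0.8626/0.29) = 1.35656

D_KL(Q||P) = -0.04888 - 0.21657 + 1.35656 = 1.09111 ≈ 1.0911 bits

These are NOT equal (difference: 0.6038 bits). KL divergence is asymmetric: D_KL(P||Q) ≠ D_KL(Q||P) in general.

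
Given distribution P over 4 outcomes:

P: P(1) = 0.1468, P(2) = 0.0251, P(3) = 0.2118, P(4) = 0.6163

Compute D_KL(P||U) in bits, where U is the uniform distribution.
0.5556 bits

U(i) = 1/4 for all i

D_KL(P||U) = Σ P(x) log₂(P(x) / (1/4))
           = Σ P(x) log₂(P(x)) + log₂(4)
           = log₂(4) - H(P)

H(P) = -Σ P(x) log₂(P(x)):
  -P(1)·log₂(P(1)) = -(0.1468)·log₂(0.1468) = 0.40635
  -P(2)·log₂(P(2)) = -(0.0251)·log₂(0.0251) = 0.13344
  -P(3)·log₂(P(3)) = -(0.2118)·log₂(0.2118) = 0.47427
  -P(4)·log₂(P(4)) = -(0.6163)·log₂(0.6163) = 0.43036
H(P) = 0.40635 + 0.13344 + 0.47427 + 0.43036 = 1.44442 bits

log₂(4) = 2.00000 bits

D_KL(P||U) = 2.00000 - 1.44442 = 0.55558 ≈ 0.5556 bits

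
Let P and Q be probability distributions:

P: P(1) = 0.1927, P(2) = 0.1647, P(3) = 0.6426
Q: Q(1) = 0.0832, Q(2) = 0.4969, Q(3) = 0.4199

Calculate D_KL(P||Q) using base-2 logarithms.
0.3656 bits

D_KL(P||Q) = Σ P(x) log₂(P(x)/Q(x))

Computing term by term:
  P(1)·log₂(P(1)/Q(1)) = 0.1927·log₂(0.1927/0.0832) = 0.23349
  P(2)·log₂(P(2)/Q(2)) = 0.1647·log₂(0.1647/0.4969) = -0.26239
  P(3)·log₂(P(3)/Q(3)) = 0.6426·log₂(0.6426/0.4199) = 0.39448

D_KL(P||Q) = 0.23349 - 0.26239 + 0.39448 = 0.36558 ≈ 0.3656 bits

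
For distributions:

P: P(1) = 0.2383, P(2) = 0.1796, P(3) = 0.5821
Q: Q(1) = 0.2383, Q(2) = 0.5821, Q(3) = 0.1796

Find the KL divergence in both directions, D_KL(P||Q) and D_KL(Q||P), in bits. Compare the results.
D_KL(P||Q) = 0.6828 bits, D_KL(Q||P) = 0.6828 bits. The two directions give exactly the same value for this pair.

D_KL(P||Q) = Σ P(x) log₂(P(x)/Q(x))

Computing term by term:
  P(1)·log₂(P(1)/Q(1)) = 0.2383·log₂(0.2383/0.2383) = 0.00000
  P(2)·log₂(P(2)/Q(2)) = 0.1796·log₂(0.1796/0.5821) = -0.30469
  P(3)·log₂(P(3)/Q(3)) = 0.5821·log₂(0.5821/0.1796) = 0.98752

D_KL(P||Q) = 0.00000 - 0.30469 + 0.98752 = 0.68283 ≈ 0.6828 bits

D_KL(Q||P) = Σ Q(x) log₂(Q(x)/P(x))

Computing term by term:
  Q(1)·log₂(Q(1)/P(1)) = 0.2383·log₂(0.2383/0.2383) = 0.00000
  Q(2)·log₂(Q(2)/P(2)) = 0.5821·log₂(0.5821/0.1796) = 0.98752
  Q(3)·log₂(Q(3)/P(3)) = 0.1796·log₂(0.1796/0.5821) = -0.30469

D_KL(Q||P) = 0.00000 + 0.98752 - 0.30469 = 0.68283 ≈ 0.6828 bits

These ARE equal here. Q is P with outcomes relabeled (Q(2) = P(3), Q(3) = P(2)) by a relabeling that is its own inverse, so the two sums contain exactly the same terms in a different order. This is a special case — KL divergence is not symmetric in general: D_KL(P||Q) ≠ D_KL(Q||P) for most P, Q.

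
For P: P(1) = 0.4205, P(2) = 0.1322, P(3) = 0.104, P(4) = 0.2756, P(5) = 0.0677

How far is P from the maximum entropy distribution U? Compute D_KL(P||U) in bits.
0.2954 bits

U(i) = 1/5 for all i

D_KL(P||U) = Σ P(x) log₂(P(x) / (1/5))
           = Σ P(x) log₂(P(x)) + log₂(5)
           = log₂(5) - H(P)

H(P) = -Σ P(x) log₂(P(x)):
  -P(1)·log₂(P(1)) = -(0.4205)·log₂(0.4205) = 0.52555
  -P(2)·log₂(P(2)) = -(0.1322)·log₂(0.1322) = 0.38592
  -P(3)·log₂(P(3)) = -(0.104)·log₂(0.104) = 0.33960
  -P(4)·log₂(P(4)) = -(0.2756)·log₂(0.2756) = 0.51244
  -P(5)·log₂(P(5)) = -(0.0677)·log₂(0.0677) = 0.26299
H(P) = 0.52555 + 0.38592 + 0.33960 + 0.51244 + 0.26299 = 2.02650 bits

log₂(5) = 2.32193 bits

D_KL(P||U) = 2.32193 - 2.02650 = 0.29543 ≈ 0.2954 bits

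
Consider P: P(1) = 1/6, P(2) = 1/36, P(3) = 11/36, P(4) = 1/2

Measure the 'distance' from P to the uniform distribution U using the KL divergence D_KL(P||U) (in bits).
0.4029 bits

U(i) = 1/4 for all i

D_KL(P||U) = Σ P(x) log₂(P(x) / (1/4))
           = Σ P(x) log₂(P(x)) + log₂(4)
           = log₂(4) - H(P)

H(P) = -Σ P(x) log₂(P(x)):
  -P(1)·log₂(P(1)) = -(1/6)·log₂(1/6) = 0.43083
  -P(2)·log₂(P(2)) = -(1/36)·log₂(1/36) = 0.14361
  -P(3)·log₂(P(3)) = -(11/36)·log₂(11/36) = 0.52265
  -P(4)·log₂(P(4)) = -(1/2)·log₂(1/2) = 0.50000
H(P) = 0.43083 + 0.14361 + 0.52265 + 0.50000 = 1.59709 bits

log₂(4) = 2.00000 bits

D_KL(P||U) = 2.00000 - 1.59709 = 0.40291 ≈ 0.4029 bits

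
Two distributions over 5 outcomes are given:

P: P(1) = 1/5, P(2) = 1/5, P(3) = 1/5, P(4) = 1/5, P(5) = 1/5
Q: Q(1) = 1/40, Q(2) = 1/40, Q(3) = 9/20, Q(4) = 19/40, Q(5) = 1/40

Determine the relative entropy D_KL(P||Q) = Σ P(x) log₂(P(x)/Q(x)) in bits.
1.3164 bits

D_KL(P||Q) = Σ P(x) log₂(P(x)/Q(x))

Computing term by term:
  P(1)·log₂(P(1)/Q(1)) = (1/5)·log₂((1/5)/(1/40)) = 0.60000
  P(2)·log₂(P(2)/Q(2)) = (1/5)·log₂((1/5)/(1/40)) = 0.60000
  P(3)·log₂(P(3)/Q(3)) = (1/5)·log₂((1/5)/(9/20)) = -0.23399
  P(4)·log₂(P(4)/Q(4)) = (1/5)·log₂((1/5)/(19/40)) = -0.24959
  P(5)·log₂(P(5)/Q(5)) = (1/5)·log₂((1/5)/(1/40)) = 0.60000

D_KL(P||Q) = 0.60000 + 0.60000 - 0.23399 - 0.24959 + 0.60000 = 1.31642 ≈ 1.3164 bits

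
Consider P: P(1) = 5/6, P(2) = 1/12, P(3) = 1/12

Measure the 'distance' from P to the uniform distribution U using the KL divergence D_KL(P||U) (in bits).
0.7683 bits

U(i) = 1/3 for all i

D_KL(P||U) = Σ P(x) log₂(P(x) / (1/3))
           = Σ P(x) log₂(P(x)) + log₂(3)
           = log₂(3) - H(P)

H(P) = -Σ P(x) log₂(P(x)):
  -P(1)·log₂(P(1)) = -(5/6)·log₂(5/6) = 0.21920
  -P(2)·log₂(P(2)) = -(1/12)·log₂(1/12) = 0.29875
  -P(3)·log₂(P(3)) = -(1/12)·log₂(1/12) = 0.29875
H(P) = 0.21920 + 0.29875 + 0.29875 = 0.81670 bits

log₂(3) = 1.58496 bits

D_KL(P||U) = 1.58496 - 0.81670 = 0.76826 ≈ 0.7683 bits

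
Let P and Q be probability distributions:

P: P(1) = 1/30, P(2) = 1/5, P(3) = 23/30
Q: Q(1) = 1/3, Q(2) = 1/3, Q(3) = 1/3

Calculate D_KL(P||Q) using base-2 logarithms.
0.6631 bits

D_KL(P||Q) = Σ P(x) log₂(P(x)/Q(x))

Computing term by term:
  P(1)·log₂(P(1)/Q(1)) = (1/30)·log₂((1/30)/(1/3)) = -0.11073
  P(2)·log₂(P(2)/Q(2)) = (1/5)·log₂((1/5)/(1/3)) = -0.14739
  P(3)·log₂(P(3)/Q(3)) = (23/30)·log₂((23/30)/(1/3)) = 0.92125

D_KL(P||Q) = -0.11073 - 0.14739 + 0.92125 = 0.66313 ≈ 0.6631 bits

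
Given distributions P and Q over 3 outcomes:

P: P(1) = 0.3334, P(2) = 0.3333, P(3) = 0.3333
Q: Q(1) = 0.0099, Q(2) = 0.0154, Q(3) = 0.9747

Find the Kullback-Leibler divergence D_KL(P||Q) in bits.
2.6540 bits

D_KL(P||Q) = Σ P(x) log₂(P(x)/Q(x))

Computing term by term:
  P(1)·log₂(P(1)/Q(1)) = 0.3334·log₂(0.3334/0.0099) = 1.69157
  P(2)·log₂(P(2)/Q(2)) = 0.3333·log₂(0.3333/0.0154) = 1.47846
  P(3)·log₂(P(3)/Q(3)) = 0.3333·log₂(0.3333/0.9747) = -0.51599

D_KL(P||Q) = 1.69157 + 1.47846 - 0.51599 = 2.65404 ≈ 2.6540 bits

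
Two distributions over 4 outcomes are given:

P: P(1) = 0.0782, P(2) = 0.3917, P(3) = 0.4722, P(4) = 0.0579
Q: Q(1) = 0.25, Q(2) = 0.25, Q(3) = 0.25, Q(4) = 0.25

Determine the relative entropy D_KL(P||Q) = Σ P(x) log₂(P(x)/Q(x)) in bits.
0.4337 bits

D_KL(P||Q) = Σ P(x) log₂(P(x)/Q(x))

Computing term by term:
  P(1)·log₂(P(1)/Q(1)) = 0.0782·log₂(0.0782/0.25) = -0.13112
  P(2)·log₂(P(2)/Q(2)) = 0.3917·log₂(0.3917/0.25) = 0.25375
  P(3)·log₂(P(3)/Q(3)) = 0.4722·log₂(0.4722/0.25) = 0.43323
  P(4)·log₂(P(4)/Q(4)) = 0.0579·log₂(0.0579/0.25) = -0.12219

D_KL(P||Q) = -0.13112 + 0.25375 + 0.43323 - 0.12219 = 0.43367 ≈ 0.4337 bits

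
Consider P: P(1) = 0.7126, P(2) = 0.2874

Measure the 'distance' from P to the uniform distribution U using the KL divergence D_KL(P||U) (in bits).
0.1347 bits

U(i) = 1/2 for all i

D_KL(P||U) = Σ P(x) log₂(P(x) / (1/2))
           = Σ P(x) log₂(P(x)) + log₂(2)
           = log₂(2) - H(P)

H(P) = -Σ P(x) log₂(P(x)):
  -P(1)·log₂(P(1)) = -(0.7126)·log₂(0.7126) = 0.34834
  -P(2)·log₂(P(2)) = -(0.2874)·log₂(0.2874) = 0.51699
H(P) = 0.34834 + 0.51699 = 0.86533 bits

log₂(2) = 1.00000 bits

D_KL(P||U) = 1.00000 - 0.86533 = 0.13467 ≈ 0.1347 bits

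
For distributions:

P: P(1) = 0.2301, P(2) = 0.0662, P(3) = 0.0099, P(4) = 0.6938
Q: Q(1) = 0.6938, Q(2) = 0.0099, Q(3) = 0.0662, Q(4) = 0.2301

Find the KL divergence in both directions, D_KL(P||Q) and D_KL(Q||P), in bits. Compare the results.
D_KL(P||Q) = 0.8927 bits, D_KL(Q||P) = 0.8927 bits. The two directions give exactly the same value for this pair.

D_KL(P||Q) = Σ P(x) log₂(P(x)/Q(x))

Computing term by term:
  P(1)·log₂(P(1)/Q(1)) = 0.2301·log₂(0.2301/0.6938) = -0.36638
  P(2)·log₂(P(2)/Q(2)) = 0.0662·log₂(0.0662/0.0099) = 0.18148
  P(3)·log₂(P(3)/Q(3)) = 0.0099·log₂(0.0099/0.0662) = -0.02714
  P(4)·log₂(P(4)/Q(4)) = 0.6938·log₂(0.6938/0.2301) = 1.10471

D_KL(P||Q) = -0.36638 + 0.18148 - 0.02714 + 1.10471 = 0.89267 ≈ 0.8927 bits

D_KL(Q||P) = Σ Q(x) log₂(Q(x)/P(x))

Computing term by term:
  Q(1)·log₂(Q(1)/P(1)) = 0.6938·log₂(0.6938/0.2301) = 1.10471
  Q(2)·log₂(Q(2)/P(2)) = 0.0099·log₂(0.0099/0.0662) = -0.02714
  Q(3)·log₂(Q(3)/P(3)) = 0.0662·log₂(0.0662/0.0099) = 0.18148
  Q(4)·log₂(Q(4)/P(4)) = 0.2301·log₂(0.2301/0.6938) = -0.36638

D_KL(Q||P) = 1.10471 - 0.02714 + 0.18148 - 0.36638 = 0.89267 ≈ 0.8927 bits

These ARE equal here. Q is P with outcomes relabeled (Q(1) = P(4), Q(2) = P(3), Q(3) = P(2), Q(4) = P(1)) by a relabeling that is its own inverse, so the two sums contain exactly the same terms in a different order. This is a special case — KL divergence is not symmetric in general: D_KL(P||Q) ≠ D_KL(Q||P) for most P, Q.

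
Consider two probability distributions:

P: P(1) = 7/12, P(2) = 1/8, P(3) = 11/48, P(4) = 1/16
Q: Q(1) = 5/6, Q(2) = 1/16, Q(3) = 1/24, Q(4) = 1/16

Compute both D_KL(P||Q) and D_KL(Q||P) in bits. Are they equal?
D_KL(P||Q) = 0.3885 bits, D_KL(Q||P) = 0.2638 bits. No, they are not equal.

D_KL(P||Q) = Σ P(x) log₂(P(x)/Q(x))

Computing term by term:
  P(1)·log₂(P(1)/Q(1)) = (7/12)·log₂((7/12)/(5/6)) = -0.30017
  P(2)·log₂(P(2)/Q(2)) = (1/8)·log₂((1/8)/(1/16)) = 0.12500
  P(3)·log₂(P(3)/Q(3)) = (11/48)·log₂((11/48)/(1/24)) = 0.56362
  P(4)·log₂(P(4)/Q(4)) = (1/16)·log₂((1/16)/(1/16)) = 0.00000

D_KL(P||Q) = -0.30017 + 0.12500 + 0.56362 + 0.00000 = 0.38845 ≈ 0.3885 bits

D_KL(Q||P) = Σ Q(x) log₂(Q(x)/P(x))

Computing term by term:
  Q(1)·log₂(Q(1)/P(1)) = (5/6)·log₂((5/6)/(7/12)) = 0.42881
  Q(2)·log₂(Q(2)/P(2)) = (1/16)·log₂((1/16)/(1/8)) = -0.06250
  Q(3)·log₂(Q(3)/P(3)) = (1/24)·log₂((1/24)/(11/48)) = -0.10248
  Q(4)·log₂(Q(4)/P(4)) = (1/16)·log₂((1/16)/(1/16)) = 0.00000

D_KL(Q||P) = 0.42881 - 0.06250 - 0.10248 + 0.00000 = 0.26383 ≈ 0.2638 bits

These are NOT equal (difference: 0.1247 bits). KL divergence is asymmetric: D_KL(P||Q) ≠ D_KL(Q||P) in general.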